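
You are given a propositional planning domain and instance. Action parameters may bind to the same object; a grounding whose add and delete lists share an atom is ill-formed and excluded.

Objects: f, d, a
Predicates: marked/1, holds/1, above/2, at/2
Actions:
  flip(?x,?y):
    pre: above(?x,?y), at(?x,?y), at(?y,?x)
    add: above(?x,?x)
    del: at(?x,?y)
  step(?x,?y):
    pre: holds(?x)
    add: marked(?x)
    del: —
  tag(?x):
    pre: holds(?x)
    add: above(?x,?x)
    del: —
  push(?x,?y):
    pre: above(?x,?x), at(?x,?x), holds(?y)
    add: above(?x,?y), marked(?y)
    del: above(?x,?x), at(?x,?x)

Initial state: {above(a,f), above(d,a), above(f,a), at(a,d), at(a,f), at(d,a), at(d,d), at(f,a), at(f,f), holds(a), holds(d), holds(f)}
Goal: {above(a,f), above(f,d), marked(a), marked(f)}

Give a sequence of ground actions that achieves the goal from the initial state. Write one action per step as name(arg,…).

1. flip(f,a)  →  {above(a,f), above(d,a), above(f,a), above(f,f), at(a,d), at(a,f), at(d,a), at(d,d), at(f,f), holds(a), holds(d), holds(f)}
2. step(f,f)  →  {above(a,f), above(d,a), above(f,a), above(f,f), at(a,d), at(a,f), at(d,a), at(d,d), at(f,f), holds(a), holds(d), holds(f), marked(f)}
3. step(a,f)  →  {above(a,f), above(d,a), above(f,a), above(f,f), at(a,d), at(a,f), at(d,a), at(d,d), at(f,f), holds(a), holds(d), holds(f), marked(a), marked(f)}
4. push(f,d)  →  {above(a,f), above(d,a), above(f,a), above(f,d), at(a,d), at(a,f), at(d,a), at(d,d), holds(a), holds(d), holds(f), marked(a), marked(d), marked(f)}

flip(f,a); step(f,f); step(a,f); push(f,d)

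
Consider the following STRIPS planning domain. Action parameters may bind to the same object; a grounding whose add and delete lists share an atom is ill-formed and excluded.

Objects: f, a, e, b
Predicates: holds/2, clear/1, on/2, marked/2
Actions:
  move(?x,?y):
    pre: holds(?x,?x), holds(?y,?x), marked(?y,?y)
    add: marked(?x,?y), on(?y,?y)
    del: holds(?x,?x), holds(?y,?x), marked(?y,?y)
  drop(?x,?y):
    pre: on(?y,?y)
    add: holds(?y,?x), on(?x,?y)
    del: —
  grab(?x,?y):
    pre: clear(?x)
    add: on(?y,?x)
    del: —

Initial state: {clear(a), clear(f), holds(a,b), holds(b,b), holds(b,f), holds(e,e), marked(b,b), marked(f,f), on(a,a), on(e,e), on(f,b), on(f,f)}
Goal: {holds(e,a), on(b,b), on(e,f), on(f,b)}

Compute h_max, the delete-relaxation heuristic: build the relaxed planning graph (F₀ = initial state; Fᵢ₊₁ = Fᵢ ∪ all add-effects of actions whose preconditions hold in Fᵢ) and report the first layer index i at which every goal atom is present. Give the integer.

F0 = init (12 atoms)
F1 = F0 ∪ {holds(a,a), holds(a,e), holds(a,f), holds(e,a), holds(e,b), holds(e,f), holds(f,a), holds(f,b), holds(f,e), holds(f,f), on(a,e), on(a,f), on(b,a), on(b,e), on(b,f), on(e,a), on(e,f), on(f,a), on(f,e)}  (31 atoms)
F2 = F1 ∪ {marked(a,f), marked(b,f), marked(e,f), marked(f,b), on(b,b)}  (36 atoms)
goal ⊆ F2  ⇒  h_max = 2

2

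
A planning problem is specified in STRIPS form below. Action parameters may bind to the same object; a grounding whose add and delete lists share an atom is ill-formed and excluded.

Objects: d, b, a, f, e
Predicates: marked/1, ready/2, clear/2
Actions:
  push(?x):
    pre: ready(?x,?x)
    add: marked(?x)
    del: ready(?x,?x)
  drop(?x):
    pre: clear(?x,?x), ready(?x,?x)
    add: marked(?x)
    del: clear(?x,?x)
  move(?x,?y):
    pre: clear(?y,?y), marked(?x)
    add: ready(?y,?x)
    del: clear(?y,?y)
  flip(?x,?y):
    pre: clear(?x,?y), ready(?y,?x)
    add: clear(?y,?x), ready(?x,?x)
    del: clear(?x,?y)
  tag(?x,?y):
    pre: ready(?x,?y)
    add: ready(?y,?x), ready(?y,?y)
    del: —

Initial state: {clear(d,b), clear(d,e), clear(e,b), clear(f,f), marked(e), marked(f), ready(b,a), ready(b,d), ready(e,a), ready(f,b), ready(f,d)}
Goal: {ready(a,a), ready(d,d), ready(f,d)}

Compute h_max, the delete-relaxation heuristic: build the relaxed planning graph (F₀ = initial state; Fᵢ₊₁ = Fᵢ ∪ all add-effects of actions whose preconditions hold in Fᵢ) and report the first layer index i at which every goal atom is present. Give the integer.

1

F0 = init (11 atoms)
F1 = F0 ∪ {clear(b,d), ready(a,a), ready(a,b), ready(a,e), ready(b,b), ready(b,f), ready(d,b), ready(d,d), ready(d,f), ready(f,e), ready(f,f)}  (22 atoms)
goal ⊆ F1  ⇒  h_max = 1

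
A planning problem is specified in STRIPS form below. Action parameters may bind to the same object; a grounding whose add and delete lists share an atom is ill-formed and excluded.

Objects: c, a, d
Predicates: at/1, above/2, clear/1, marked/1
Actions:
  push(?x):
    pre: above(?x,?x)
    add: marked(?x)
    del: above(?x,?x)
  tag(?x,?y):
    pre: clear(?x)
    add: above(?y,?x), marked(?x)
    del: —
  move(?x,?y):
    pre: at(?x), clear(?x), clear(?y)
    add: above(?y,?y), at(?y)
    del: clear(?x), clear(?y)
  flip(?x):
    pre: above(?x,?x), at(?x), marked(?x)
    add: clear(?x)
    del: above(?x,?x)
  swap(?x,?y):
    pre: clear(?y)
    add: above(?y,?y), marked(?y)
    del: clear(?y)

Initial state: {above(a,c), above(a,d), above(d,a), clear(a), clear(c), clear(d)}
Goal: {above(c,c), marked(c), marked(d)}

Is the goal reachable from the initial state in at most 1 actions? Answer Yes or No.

No

1. tag(c,c)  →  {above(a,c), above(a,d), above(c,c), above(d,a), clear(a), clear(c), clear(d), marked(c)}
2. tag(d,c)  →  {above(a,c), above(a,d), above(c,c), above(c,d), above(d,a), clear(a), clear(c), clear(d), marked(c), marked(d)}
optimal plan length = 2; 2 > 1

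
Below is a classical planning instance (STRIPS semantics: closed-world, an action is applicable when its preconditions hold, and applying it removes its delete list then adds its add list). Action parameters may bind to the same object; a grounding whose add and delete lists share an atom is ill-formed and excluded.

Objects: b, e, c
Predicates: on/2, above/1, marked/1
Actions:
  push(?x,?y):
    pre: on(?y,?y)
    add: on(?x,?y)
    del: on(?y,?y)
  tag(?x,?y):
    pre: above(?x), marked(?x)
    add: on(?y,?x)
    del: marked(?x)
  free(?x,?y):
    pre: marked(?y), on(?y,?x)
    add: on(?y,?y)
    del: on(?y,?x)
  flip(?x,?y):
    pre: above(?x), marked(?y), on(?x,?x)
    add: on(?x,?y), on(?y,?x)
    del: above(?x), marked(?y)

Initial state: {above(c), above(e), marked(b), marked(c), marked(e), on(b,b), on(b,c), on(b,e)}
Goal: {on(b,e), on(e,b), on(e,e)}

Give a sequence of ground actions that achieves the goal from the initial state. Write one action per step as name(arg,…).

push(e,b); tag(e,e)

1. push(e,b)  →  {above(c), above(e), marked(b), marked(c), marked(e), on(b,c), on(b,e), on(e,b)}
2. tag(e,e)  →  {above(c), above(e), marked(b), marked(c), on(b,c), on(b,e), on(e,b), on(e,e)}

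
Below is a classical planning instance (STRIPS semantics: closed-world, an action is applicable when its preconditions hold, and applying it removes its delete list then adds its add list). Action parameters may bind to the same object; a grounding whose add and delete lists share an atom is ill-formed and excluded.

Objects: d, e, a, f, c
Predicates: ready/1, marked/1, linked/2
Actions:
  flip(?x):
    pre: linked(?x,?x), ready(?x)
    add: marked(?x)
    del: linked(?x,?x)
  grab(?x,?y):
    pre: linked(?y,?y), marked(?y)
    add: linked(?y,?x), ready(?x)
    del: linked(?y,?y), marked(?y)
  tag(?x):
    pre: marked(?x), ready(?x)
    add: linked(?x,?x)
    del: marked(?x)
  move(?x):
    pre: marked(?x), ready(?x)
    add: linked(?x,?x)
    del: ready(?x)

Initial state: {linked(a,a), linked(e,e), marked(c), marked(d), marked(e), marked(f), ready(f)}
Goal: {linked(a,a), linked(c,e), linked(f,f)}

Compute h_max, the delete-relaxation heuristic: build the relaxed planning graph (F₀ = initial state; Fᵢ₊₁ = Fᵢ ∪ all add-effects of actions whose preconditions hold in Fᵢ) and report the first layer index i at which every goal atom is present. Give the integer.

3

F0 = init (7 atoms)
F1 = F0 ∪ {linked(e,a), linked(e,c), linked(e,d), linked(e,f), linked(f,f), ready(a), ready(c), ready(d)}  (15 atoms)
F2 = F1 ∪ {linked(c,c), linked(d,d), linked(f,a), linked(f,c), linked(f,d), linked(f,e), marked(a), ready(e)}  (23 atoms)
F3 = F2 ∪ {linked(a,c), linked(a,d), linked(a,e), linked(a,f), linked(c,a), linked(c,d), linked(c,e), linked(c,f), linked(d,a), linked(d,c), linked(d,e), linked(d,f)}  (35 atoms)
goal ⊆ F3  ⇒  h_max = 3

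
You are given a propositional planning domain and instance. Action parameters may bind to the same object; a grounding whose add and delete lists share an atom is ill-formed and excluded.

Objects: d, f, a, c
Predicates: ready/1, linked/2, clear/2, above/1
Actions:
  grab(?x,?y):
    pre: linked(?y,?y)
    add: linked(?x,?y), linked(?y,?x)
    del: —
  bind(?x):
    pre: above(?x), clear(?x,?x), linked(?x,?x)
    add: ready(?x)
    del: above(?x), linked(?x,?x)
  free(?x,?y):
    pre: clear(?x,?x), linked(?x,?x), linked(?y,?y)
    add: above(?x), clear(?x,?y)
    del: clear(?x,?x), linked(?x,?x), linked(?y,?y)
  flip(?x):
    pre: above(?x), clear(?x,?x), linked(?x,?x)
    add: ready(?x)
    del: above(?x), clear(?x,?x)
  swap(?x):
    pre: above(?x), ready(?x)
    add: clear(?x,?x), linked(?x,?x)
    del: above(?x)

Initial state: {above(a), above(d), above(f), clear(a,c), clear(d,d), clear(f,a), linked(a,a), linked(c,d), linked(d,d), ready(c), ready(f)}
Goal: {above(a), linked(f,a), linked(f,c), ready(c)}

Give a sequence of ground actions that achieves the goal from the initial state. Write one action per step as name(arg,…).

grab(f,a); swap(f); grab(c,f)

1. grab(f,a)  →  {above(a), above(d), above(f), clear(a,c), clear(d,d), clear(f,a), linked(a,a), linked(a,f), linked(c,d), linked(d,d), linked(f,a), ready(c), ready(f)}
2. swap(f)  →  {above(a), above(d), clear(a,c), clear(d,d), clear(f,a), clear(f,f), linked(a,a), linked(a,f), linked(c,d), linked(d,d), linked(f,a), linked(f,f), ready(c), ready(f)}
3. grab(c,f)  →  {above(a), above(d), clear(a,c), clear(d,d), clear(f,a), clear(f,f), linked(a,a), linked(a,f), linked(c,d), linked(c,f), linked(d,d), linked(f,a), linked(f,c), linked(f,f), ready(c), ready(f)}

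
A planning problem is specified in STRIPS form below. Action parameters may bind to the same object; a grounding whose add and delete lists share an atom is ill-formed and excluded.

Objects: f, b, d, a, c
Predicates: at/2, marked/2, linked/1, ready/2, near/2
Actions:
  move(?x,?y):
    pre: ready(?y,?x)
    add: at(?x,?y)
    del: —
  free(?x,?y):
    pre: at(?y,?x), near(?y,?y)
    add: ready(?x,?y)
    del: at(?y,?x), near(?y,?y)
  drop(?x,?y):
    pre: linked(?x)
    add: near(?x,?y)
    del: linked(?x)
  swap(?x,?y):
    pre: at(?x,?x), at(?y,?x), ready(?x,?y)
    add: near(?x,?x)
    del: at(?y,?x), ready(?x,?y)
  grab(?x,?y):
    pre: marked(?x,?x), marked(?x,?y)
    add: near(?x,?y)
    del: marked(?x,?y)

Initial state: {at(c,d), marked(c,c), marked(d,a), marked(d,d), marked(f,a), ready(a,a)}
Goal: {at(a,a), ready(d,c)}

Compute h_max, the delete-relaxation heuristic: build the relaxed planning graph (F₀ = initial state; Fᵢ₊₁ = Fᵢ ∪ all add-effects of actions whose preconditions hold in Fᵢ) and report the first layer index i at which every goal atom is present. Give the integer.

F0 = init (6 atoms)
F1 = F0 ∪ {at(a,a), near(c,c), near(d,a), near(d,d)}  (10 atoms)
F2 = F1 ∪ {near(a,a), ready(d,c)}  (12 atoms)
goal ⊆ F2  ⇒  h_max = 2

2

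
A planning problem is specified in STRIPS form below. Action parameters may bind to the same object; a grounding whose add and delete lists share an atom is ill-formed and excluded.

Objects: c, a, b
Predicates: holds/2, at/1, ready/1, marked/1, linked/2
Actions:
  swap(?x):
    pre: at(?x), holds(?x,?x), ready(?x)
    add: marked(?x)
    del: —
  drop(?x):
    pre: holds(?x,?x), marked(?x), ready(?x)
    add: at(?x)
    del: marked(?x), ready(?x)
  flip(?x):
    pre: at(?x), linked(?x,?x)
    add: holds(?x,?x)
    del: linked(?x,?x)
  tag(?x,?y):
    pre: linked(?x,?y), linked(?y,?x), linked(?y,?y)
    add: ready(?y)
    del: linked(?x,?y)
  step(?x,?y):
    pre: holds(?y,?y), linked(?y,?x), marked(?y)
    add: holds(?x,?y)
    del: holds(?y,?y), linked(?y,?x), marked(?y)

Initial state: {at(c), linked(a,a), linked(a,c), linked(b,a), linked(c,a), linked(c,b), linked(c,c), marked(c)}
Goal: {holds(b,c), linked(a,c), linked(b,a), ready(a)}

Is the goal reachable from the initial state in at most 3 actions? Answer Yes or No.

Yes

1. flip(c)  →  {at(c), holds(c,c), linked(a,a), linked(a,c), linked(b,a), linked(c,a), linked(c,b), marked(c)}
2. tag(c,a)  →  {at(c), holds(c,c), linked(a,a), linked(a,c), linked(b,a), linked(c,b), marked(c), ready(a)}
3. step(b,c)  →  {at(c), holds(b,c), linked(a,a), linked(a,c), linked(b,a), ready(a)}
optimal plan length = 3; 3 ≤ 3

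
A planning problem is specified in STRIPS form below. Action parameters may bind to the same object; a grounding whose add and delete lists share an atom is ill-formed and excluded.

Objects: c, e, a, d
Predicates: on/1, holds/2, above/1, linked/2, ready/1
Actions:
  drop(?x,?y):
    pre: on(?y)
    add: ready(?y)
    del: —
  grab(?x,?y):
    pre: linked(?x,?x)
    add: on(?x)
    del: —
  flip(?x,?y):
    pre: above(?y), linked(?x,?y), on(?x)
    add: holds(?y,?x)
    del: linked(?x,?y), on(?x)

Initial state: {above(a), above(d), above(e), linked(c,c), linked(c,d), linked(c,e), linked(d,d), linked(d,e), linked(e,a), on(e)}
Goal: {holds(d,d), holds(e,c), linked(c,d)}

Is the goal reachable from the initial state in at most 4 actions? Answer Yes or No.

Yes

1. grab(c,c)  →  {above(a), above(d), above(e), linked(c,c), linked(c,d), linked(c,e), linked(d,d), linked(d,e), linked(e,a), on(c), on(e)}
2. grab(d,c)  →  {above(a), above(d), above(e), linked(c,c), linked(c,d), linked(c,e), linked(d,d), linked(d,e), linked(e,a), on(c), on(d), on(e)}
3. flip(c,e)  →  {above(a), above(d), above(e), holds(e,c), linked(c,c), linked(c,d), linked(d,d), linked(d,e), linked(e,a), on(d), on(e)}
4. flip(d,d)  →  {above(a), above(d), above(e), holds(d,d), holds(e,c), linked(c,c), linked(c,d), linked(d,e), linked(e,a), on(e)}
optimal plan length = 4; 4 ≤ 4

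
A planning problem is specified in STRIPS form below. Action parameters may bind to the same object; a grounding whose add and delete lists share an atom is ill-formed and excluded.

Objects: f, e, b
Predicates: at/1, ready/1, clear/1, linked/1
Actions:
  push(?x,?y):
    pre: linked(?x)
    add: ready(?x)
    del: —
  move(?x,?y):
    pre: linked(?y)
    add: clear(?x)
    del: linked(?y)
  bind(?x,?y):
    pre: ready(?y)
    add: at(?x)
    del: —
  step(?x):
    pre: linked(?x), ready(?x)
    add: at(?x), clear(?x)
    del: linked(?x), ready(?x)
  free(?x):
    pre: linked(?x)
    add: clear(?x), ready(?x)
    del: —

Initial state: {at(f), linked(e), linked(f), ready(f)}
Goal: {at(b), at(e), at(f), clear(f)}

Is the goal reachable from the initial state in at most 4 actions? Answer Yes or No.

Yes

1. move(f,f)  →  {at(f), clear(f), linked(e), ready(f)}
2. bind(e,f)  →  {at(e), at(f), clear(f), linked(e), ready(f)}
3. bind(b,f)  →  {at(b), at(e), at(f), clear(f), linked(e), ready(f)}
optimal plan length = 3; 3 ≤ 4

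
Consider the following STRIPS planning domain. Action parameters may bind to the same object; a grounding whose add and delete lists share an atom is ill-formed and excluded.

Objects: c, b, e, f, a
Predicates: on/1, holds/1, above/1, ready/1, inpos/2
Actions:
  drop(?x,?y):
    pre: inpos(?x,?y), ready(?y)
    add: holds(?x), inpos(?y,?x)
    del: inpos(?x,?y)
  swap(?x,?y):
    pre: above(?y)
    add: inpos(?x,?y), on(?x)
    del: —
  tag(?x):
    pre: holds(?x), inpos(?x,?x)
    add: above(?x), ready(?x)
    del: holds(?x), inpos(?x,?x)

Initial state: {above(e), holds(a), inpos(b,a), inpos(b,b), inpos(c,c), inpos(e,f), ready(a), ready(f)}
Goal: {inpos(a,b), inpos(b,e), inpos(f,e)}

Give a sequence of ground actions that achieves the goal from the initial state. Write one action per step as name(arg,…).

drop(b,a); drop(e,f); swap(b,e)

1. drop(b,a)  →  {above(e), holds(a), holds(b), inpos(a,b), inpos(b,b), inpos(c,c), inpos(e,f), ready(a), ready(f)}
2. drop(e,f)  →  {above(e), holds(a), holds(b), holds(e), inpos(a,b), inpos(b,b), inpos(c,c), inpos(f,e), ready(a), ready(f)}
3. swap(b,e)  →  {above(e), holds(a), holds(b), holds(e), inpos(a,b), inpos(b,b), inpos(b,e), inpos(c,c), inpos(f,e), on(b), ready(a), ready(f)}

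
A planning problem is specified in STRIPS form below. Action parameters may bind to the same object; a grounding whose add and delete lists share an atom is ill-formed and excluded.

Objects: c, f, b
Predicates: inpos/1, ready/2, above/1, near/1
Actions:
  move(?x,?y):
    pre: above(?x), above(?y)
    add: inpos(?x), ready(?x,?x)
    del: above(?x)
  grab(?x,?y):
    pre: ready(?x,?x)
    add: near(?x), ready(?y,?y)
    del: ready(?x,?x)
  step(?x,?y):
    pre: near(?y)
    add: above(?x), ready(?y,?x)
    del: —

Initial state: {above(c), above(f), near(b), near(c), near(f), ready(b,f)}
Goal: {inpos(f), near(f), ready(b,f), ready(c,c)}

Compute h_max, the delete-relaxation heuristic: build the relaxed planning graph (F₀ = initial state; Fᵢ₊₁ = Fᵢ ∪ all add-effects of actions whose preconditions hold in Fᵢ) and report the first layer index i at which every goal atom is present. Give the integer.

1

F0 = init (6 atoms)
F1 = F0 ∪ {above(b), inpos(c), inpos(f), ready(b,b), ready(b,c), ready(c,b), ready(c,c), ready(c,f), ready(f,b), ready(f,c), ready(f,f)}  (17 atoms)
goal ⊆ F1  ⇒  h_max = 1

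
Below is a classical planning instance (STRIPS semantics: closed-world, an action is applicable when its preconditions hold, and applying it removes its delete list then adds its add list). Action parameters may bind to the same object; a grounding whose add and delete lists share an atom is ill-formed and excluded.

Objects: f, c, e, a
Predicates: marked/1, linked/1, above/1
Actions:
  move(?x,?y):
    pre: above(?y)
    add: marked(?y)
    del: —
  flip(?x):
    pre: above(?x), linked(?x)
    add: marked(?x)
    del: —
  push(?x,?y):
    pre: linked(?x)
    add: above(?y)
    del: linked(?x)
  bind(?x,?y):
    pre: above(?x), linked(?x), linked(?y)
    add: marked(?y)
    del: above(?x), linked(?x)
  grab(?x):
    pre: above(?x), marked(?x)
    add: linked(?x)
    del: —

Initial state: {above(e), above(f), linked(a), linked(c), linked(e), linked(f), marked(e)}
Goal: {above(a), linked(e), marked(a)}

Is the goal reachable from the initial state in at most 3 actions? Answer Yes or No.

1. push(f,a)  →  {above(a), above(e), above(f), linked(a), linked(c), linked(e), marked(e)}
2. move(f,a)  →  {above(a), above(e), above(f), linked(a), linked(c), linked(e), marked(a), marked(e)}
optimal plan length = 2; 2 ≤ 3

Yes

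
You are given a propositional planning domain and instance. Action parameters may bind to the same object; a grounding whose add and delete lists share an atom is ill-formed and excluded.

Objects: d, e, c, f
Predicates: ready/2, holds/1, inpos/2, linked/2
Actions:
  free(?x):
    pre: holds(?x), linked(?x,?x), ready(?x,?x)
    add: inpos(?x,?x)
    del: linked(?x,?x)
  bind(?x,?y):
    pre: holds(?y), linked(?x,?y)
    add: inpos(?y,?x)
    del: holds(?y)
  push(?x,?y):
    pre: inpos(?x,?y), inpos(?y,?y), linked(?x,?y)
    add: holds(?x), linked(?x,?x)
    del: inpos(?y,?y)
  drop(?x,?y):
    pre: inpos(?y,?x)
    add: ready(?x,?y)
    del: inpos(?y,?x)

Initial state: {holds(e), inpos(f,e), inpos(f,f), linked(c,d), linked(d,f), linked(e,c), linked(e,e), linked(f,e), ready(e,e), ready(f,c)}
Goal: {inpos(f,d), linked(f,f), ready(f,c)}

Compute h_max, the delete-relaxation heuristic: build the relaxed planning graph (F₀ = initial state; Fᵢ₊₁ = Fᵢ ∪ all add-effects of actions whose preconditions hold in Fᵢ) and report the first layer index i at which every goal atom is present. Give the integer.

F0 = init (10 atoms)
F1 = F0 ∪ {inpos(e,e), inpos(e,f), ready(e,f), ready(f,f)}  (14 atoms)
F2 = F1 ∪ {holds(f), linked(f,f), ready(f,e)}  (17 atoms)
F3 = F2 ∪ {inpos(f,d)}  (18 atoms)
goal ⊆ F3  ⇒  h_max = 3

3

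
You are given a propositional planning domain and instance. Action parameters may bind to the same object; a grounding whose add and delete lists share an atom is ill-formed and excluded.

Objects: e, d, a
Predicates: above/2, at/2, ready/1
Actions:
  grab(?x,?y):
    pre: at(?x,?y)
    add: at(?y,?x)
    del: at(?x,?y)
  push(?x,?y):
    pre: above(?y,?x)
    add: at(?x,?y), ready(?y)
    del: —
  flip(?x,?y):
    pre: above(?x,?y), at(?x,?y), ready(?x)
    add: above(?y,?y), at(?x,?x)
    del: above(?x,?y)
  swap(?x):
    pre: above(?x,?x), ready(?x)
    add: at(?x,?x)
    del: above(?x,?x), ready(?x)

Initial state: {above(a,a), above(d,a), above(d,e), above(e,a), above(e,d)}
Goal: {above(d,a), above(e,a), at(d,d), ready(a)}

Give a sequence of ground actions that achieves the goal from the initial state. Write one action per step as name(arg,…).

push(e,d); grab(e,d); push(a,a); flip(d,e)

1. push(e,d)  →  {above(a,a), above(d,a), above(d,e), above(e,a), above(e,d), at(e,d), ready(d)}
2. grab(e,d)  →  {above(a,a), above(d,a), above(d,e), above(e,a), above(e,d), at(d,e), ready(d)}
3. push(a,a)  →  {above(a,a), above(d,a), above(d,e), above(e,a), above(e,d), at(a,a), at(d,e), ready(a), ready(d)}
4. flip(d,e)  →  {above(a,a), above(d,a), above(e,a), above(e,d), above(e,e), at(a,a), at(d,d), at(d,e), ready(a), ready(d)}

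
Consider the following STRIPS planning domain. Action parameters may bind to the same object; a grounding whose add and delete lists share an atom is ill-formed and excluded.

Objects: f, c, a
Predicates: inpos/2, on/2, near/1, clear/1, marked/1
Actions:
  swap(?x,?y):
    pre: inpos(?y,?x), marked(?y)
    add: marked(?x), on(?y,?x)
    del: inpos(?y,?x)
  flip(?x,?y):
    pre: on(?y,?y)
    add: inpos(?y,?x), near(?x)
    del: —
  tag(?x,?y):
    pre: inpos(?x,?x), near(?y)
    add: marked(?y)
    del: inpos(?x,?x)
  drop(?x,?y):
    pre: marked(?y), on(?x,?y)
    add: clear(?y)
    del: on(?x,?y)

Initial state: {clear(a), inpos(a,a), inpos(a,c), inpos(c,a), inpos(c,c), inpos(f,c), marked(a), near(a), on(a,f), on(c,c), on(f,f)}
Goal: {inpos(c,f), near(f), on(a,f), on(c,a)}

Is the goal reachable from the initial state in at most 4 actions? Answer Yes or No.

1. swap(c,a)  →  {clear(a), inpos(a,a), inpos(c,a), inpos(c,c), inpos(f,c), marked(a), marked(c), near(a), on(a,c), on(a,f), on(c,c), on(f,f)}
2. swap(a,c)  →  {clear(a), inpos(a,a), inpos(c,c), inpos(f,c), marked(a), marked(c), near(a), on(a,c), on(a,f), on(c,a), on(c,c), on(f,f)}
3. flip(f,c)  →  {clear(a), inpos(a,a), inpos(c,c), inpos(c,f), inpos(f,c), marked(a), marked(c), near(a), near(f), on(a,c), on(a,f), on(c,a), on(c,c), on(f,f)}
optimal plan length = 3; 3 ≤ 4

Yes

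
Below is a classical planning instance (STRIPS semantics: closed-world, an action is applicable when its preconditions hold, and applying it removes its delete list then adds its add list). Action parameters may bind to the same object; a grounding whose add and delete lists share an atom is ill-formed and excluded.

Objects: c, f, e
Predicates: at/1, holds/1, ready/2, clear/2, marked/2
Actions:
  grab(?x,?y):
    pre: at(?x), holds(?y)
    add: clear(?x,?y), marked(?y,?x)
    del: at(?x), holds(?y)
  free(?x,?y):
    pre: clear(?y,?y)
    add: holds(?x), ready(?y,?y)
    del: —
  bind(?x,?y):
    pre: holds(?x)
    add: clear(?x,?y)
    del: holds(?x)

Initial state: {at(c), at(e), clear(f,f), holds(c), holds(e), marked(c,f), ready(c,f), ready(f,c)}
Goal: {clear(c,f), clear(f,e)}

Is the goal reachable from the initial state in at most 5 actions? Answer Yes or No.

Yes

1. free(f,f)  →  {at(c), at(e), clear(f,f), holds(c), holds(e), holds(f), marked(c,f), ready(c,f), ready(f,c), ready(f,f)}
2. bind(c,f)  →  {at(c), at(e), clear(c,f), clear(f,f), holds(e), holds(f), marked(c,f), ready(c,f), ready(f,c), ready(f,f)}
3. bind(f,e)  →  {at(c), at(e), clear(c,f), clear(f,e), clear(f,f), holds(e), marked(c,f), ready(c,f), ready(f,c), ready(f,f)}
optimal plan length = 3; 3 ≤ 5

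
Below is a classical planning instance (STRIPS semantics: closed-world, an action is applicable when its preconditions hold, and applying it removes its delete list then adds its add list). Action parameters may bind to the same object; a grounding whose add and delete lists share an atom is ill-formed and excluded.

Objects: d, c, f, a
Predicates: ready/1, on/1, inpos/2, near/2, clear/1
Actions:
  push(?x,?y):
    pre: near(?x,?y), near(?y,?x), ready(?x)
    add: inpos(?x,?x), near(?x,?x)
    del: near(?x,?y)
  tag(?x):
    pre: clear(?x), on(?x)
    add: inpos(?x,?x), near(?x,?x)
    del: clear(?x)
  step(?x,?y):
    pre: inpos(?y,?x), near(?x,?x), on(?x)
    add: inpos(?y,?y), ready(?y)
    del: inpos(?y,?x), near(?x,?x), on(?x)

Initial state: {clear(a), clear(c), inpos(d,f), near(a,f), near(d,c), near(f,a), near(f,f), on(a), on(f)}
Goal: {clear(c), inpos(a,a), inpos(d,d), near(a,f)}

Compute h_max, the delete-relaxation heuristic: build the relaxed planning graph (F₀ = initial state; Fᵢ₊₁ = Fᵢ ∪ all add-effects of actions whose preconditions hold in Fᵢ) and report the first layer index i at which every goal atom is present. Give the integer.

F0 = init (9 atoms)
F1 = F0 ∪ {inpos(a,a), inpos(d,d), near(a,a), ready(d)}  (13 atoms)
goal ⊆ F1  ⇒  h_max = 1

1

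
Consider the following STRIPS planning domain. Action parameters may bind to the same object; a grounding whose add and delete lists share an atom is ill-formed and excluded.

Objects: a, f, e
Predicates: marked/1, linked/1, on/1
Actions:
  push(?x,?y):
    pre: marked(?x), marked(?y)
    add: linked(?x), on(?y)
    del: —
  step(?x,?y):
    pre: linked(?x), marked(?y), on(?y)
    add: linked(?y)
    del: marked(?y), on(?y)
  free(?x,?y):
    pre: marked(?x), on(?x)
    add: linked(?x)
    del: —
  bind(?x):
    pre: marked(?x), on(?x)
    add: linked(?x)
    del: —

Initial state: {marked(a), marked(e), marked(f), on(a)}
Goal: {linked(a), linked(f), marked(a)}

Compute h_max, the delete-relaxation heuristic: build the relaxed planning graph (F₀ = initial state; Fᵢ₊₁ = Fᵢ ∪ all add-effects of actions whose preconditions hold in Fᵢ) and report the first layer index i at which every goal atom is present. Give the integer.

F0 = init (4 atoms)
F1 = F0 ∪ {linked(a), linked(e), linked(f), on(e), on(f)}  (9 atoms)
goal ⊆ F1  ⇒  h_max = 1

1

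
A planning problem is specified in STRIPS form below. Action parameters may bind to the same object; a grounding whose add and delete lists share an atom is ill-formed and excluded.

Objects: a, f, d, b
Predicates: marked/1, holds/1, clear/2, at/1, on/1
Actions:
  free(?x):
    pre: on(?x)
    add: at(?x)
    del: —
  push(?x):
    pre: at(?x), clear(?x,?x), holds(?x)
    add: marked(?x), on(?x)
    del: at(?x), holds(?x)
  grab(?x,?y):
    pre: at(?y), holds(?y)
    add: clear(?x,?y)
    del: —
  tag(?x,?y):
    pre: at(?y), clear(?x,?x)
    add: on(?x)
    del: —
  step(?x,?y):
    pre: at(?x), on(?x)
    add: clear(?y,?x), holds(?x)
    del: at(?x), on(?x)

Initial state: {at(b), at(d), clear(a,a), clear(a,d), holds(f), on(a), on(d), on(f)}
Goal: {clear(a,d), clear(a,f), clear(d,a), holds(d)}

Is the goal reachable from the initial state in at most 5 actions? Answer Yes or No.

1. free(a)  →  {at(a), at(b), at(d), clear(a,a), clear(a,d), holds(f), on(a), on(d), on(f)}
2. free(f)  →  {at(a), at(b), at(d), at(f), clear(a,a), clear(a,d), holds(f), on(a), on(d), on(f)}
3. grab(a,f)  →  {at(a), at(b), at(d), at(f), clear(a,a), clear(a,d), clear(a,f), holds(f), on(a), on(d), on(f)}
4. step(a,d)  →  {at(b), at(d), at(f), clear(a,a), clear(a,d), clear(a,f), clear(d,a), holds(a), holds(f), on(d), on(f)}
5. step(d,a)  →  {at(b), at(f), clear(a,a), clear(a,d), clear(a,f), clear(d,a), holds(a), holds(d), holds(f), on(f)}
optimal plan length = 5; 5 ≤ 5

Yes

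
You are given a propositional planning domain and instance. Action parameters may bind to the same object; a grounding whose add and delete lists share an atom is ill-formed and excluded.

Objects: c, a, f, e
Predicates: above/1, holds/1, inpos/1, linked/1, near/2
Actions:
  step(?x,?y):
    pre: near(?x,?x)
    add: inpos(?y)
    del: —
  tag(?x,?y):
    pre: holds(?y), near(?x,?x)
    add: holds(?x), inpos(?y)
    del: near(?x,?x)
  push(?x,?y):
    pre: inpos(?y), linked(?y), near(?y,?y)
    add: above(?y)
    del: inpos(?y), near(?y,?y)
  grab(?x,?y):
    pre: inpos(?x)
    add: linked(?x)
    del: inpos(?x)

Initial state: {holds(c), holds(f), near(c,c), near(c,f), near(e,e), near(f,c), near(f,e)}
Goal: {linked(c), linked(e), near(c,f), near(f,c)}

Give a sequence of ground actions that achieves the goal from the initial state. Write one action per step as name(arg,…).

step(c,c); step(c,e); grab(c,c); grab(e,c)

1. step(c,c)  →  {holds(c), holds(f), inpos(c), near(c,c), near(c,f), near(e,e), near(f,c), near(f,e)}
2. step(c,e)  →  {holds(c), holds(f), inpos(c), inpos(e), near(c,c), near(c,f), near(e,e), near(f,c), near(f,e)}
3. grab(c,c)  →  {holds(c), holds(f), inpos(e), linked(c), near(c,c), near(c,f), near(e,e), near(f,c), near(f,e)}
4. grab(e,c)  →  {holds(c), holds(f), linked(c), linked(e), near(c,c), near(c,f), near(e,e), near(f,c), near(f,e)}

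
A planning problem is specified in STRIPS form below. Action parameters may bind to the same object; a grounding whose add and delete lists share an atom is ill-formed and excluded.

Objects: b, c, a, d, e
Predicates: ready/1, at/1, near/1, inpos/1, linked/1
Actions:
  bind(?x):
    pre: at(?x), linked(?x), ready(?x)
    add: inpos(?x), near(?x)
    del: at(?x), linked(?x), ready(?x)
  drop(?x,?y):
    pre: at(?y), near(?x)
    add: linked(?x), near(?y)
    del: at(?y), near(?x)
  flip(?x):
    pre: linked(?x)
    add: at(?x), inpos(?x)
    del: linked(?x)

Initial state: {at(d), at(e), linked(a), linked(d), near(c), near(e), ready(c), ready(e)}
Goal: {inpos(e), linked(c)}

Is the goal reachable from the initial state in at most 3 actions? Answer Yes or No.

1. drop(c,e)  →  {at(d), linked(a), linked(c), linked(d), near(e), ready(c), ready(e)}
2. drop(e,d)  →  {linked(a), linked(c), linked(d), linked(e), near(d), ready(c), ready(e)}
3. flip(e)  →  {at(e), inpos(e), linked(a), linked(c), linked(d), near(d), ready(c), ready(e)}
optimal plan length = 3; 3 ≤ 3

Yes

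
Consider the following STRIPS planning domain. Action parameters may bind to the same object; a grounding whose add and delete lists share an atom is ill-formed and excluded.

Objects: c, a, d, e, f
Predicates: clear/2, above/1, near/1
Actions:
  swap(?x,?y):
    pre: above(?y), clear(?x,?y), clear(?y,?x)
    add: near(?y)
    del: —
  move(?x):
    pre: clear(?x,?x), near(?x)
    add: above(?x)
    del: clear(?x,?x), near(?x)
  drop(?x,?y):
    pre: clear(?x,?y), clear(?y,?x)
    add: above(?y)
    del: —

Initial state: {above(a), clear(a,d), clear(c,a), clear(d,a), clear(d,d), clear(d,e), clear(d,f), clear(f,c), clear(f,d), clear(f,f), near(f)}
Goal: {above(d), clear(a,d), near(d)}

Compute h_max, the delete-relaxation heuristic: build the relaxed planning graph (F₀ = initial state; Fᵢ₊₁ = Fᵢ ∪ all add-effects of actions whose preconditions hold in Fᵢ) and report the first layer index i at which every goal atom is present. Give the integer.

2

F0 = init (11 atoms)
F1 = F0 ∪ {above(d), above(f), near(a)}  (14 atoms)
F2 = F1 ∪ {near(d)}  (15 atoms)
goal ⊆ F2  ⇒  h_max = 2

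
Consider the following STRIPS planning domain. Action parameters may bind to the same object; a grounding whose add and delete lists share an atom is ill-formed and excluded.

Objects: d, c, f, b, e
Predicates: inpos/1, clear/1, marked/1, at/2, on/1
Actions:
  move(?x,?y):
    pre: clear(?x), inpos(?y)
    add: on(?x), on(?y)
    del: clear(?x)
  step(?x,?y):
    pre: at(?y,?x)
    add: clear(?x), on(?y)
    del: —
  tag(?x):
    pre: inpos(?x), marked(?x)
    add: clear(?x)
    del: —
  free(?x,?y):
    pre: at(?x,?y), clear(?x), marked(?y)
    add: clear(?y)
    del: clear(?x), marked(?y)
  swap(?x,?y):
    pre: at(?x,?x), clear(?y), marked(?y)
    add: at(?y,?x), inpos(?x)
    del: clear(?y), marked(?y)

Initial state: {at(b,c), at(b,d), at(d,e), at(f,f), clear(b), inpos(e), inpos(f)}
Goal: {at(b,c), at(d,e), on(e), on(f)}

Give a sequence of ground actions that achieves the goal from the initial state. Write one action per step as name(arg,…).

1. move(b,e)  →  {at(b,c), at(b,d), at(d,e), at(f,f), inpos(e), inpos(f), on(b), on(e)}
2. step(f,f)  →  {at(b,c), at(b,d), at(d,e), at(f,f), clear(f), inpos(e), inpos(f), on(b), on(e), on(f)}

move(b,e); step(f,f)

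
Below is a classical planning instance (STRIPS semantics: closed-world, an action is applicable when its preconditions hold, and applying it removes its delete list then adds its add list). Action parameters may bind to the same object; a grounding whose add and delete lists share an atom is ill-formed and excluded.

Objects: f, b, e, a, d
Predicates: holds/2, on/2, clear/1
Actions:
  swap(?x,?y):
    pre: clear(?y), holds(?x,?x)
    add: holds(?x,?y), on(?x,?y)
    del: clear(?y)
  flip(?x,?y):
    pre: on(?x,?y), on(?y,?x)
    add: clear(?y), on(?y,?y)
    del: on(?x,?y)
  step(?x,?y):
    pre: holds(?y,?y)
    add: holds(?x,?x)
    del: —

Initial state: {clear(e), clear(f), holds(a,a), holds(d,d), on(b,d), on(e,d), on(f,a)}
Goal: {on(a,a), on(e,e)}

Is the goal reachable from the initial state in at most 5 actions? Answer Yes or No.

Yes

1. swap(a,f)  →  {clear(e), holds(a,a), holds(a,f), holds(d,d), on(a,f), on(b,d), on(e,d), on(f,a)}
2. swap(d,e)  →  {holds(a,a), holds(a,f), holds(d,d), holds(d,e), on(a,f), on(b,d), on(d,e), on(e,d), on(f,a)}
3. flip(f,a)  →  {clear(a), holds(a,a), holds(a,f), holds(d,d), holds(d,e), on(a,a), on(a,f), on(b,d), on(d,e), on(e,d)}
4. flip(d,e)  →  {clear(a), clear(e), holds(a,a), holds(a,f), holds(d,d), holds(d,e), on(a,a), on(a,f), on(b,d), on(e,d), on(e,e)}
optimal plan length = 4; 4 ≤ 5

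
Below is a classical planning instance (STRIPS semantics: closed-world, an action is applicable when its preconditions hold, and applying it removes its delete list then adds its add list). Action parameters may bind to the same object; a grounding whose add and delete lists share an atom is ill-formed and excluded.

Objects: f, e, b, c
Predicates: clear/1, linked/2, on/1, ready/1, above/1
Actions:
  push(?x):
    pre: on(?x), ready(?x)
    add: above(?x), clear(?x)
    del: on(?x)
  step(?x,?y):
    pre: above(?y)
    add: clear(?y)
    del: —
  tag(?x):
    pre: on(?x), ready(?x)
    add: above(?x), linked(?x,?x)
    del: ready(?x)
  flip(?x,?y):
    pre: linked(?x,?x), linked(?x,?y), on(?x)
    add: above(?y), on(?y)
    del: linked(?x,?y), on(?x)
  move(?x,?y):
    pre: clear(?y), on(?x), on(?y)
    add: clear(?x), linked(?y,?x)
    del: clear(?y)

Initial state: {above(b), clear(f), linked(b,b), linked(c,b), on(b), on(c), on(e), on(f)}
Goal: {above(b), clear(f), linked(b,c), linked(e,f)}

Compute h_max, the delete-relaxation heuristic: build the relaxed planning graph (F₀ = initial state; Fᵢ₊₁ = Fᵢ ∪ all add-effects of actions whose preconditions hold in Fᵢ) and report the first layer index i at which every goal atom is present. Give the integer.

2

F0 = init (8 atoms)
F1 = F0 ∪ {clear(b), clear(c), clear(e), linked(f,b), linked(f,c), linked(f,e)}  (14 atoms)
F2 = F1 ∪ {linked(b,c), linked(b,e), linked(b,f), linked(c,e), linked(c,f), linked(e,b), linked(e,c), linked(e,f)}  (22 atoms)
goal ⊆ F2  ⇒  h_max = 2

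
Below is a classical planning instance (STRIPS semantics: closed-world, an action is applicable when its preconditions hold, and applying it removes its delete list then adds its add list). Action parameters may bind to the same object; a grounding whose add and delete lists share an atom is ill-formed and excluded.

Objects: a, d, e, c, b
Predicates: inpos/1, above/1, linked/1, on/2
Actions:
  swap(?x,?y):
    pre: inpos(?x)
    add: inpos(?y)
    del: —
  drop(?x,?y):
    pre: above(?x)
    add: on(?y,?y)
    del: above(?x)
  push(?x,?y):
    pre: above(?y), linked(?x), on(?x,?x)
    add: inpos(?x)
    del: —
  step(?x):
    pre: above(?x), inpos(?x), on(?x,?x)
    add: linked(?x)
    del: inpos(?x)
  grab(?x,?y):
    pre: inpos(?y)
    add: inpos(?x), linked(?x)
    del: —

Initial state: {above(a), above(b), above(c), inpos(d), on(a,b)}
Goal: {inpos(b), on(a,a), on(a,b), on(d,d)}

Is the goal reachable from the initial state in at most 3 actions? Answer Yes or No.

1. swap(d,b)  →  {above(a), above(b), above(c), inpos(b), inpos(d), on(a,b)}
2. drop(a,a)  →  {above(b), above(c), inpos(b), inpos(d), on(a,a), on(a,b)}
3. drop(c,d)  →  {above(b), inpos(b), inpos(d), on(a,a), on(a,b), on(d,d)}
optimal plan length = 3; 3 ≤ 3

Yes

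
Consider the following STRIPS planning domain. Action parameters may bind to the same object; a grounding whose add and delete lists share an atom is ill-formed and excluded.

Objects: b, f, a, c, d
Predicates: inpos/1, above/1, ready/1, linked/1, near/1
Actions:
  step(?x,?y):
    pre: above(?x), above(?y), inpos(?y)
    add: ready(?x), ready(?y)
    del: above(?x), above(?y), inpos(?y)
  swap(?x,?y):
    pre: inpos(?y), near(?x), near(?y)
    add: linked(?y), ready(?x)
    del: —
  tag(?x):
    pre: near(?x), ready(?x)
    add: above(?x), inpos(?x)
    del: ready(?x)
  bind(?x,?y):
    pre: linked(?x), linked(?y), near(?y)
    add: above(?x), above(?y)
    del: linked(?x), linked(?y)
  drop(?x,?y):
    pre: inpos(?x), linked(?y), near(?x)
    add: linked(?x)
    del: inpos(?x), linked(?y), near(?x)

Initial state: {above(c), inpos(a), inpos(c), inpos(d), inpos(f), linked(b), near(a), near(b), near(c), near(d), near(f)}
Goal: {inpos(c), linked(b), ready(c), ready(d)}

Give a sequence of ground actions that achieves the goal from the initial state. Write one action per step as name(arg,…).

swap(c,f); swap(d,f)

1. swap(c,f)  →  {above(c), inpos(a), inpos(c), inpos(d), inpos(f), linked(b), linked(f), near(a), near(b), near(c), near(d), near(f), ready(c)}
2. swap(d,f)  →  {above(c), inpos(a), inpos(c), inpos(d), inpos(f), linked(b), linked(f), near(a), near(b), near(c), near(d), near(f), ready(c), ready(d)}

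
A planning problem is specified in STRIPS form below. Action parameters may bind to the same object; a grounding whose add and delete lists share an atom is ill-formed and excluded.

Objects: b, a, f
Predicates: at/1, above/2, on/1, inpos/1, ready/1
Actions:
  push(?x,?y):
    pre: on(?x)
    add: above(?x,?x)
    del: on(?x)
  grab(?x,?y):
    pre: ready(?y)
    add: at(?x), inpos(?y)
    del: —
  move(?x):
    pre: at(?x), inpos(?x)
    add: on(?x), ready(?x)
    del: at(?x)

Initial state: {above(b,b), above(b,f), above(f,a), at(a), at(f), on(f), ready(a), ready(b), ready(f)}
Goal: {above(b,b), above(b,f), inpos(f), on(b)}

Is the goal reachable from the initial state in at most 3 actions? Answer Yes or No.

Yes

1. grab(b,b)  →  {above(b,b), above(b,f), above(f,a), at(a), at(b), at(f), inpos(b), on(f), ready(a), ready(b), ready(f)}
2. grab(b,f)  →  {above(b,b), above(b,f), above(f,a), at(a), at(b), at(f), inpos(b), inpos(f), on(f), ready(a), ready(b), ready(f)}
3. move(b)  →  {above(b,b), above(b,f), above(f,a), at(a), at(f), inpos(b), inpos(f), on(b), on(f), ready(a), ready(b), ready(f)}
optimal plan length = 3; 3 ≤ 3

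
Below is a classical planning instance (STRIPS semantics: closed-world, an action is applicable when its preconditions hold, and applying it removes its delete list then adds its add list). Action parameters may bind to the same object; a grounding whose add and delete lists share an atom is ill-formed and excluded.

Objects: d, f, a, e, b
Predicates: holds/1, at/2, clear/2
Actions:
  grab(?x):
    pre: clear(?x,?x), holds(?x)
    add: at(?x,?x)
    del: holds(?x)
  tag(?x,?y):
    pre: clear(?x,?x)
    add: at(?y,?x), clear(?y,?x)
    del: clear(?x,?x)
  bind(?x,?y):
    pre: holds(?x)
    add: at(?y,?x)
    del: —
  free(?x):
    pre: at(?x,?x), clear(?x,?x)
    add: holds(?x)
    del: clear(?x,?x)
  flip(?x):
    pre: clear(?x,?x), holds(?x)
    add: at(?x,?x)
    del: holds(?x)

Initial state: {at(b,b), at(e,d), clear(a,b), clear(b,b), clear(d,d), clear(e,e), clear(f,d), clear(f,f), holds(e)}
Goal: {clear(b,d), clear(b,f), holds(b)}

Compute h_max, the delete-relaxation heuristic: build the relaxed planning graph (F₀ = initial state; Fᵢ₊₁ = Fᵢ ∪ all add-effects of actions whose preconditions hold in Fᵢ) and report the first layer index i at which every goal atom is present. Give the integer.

1

F0 = init (9 atoms)
F1 = F0 ∪ {at(a,b), at(a,d), at(a,e), at(a,f), at(b,d), at(b,e), at(b,f), at(d,b), at(d,e), at(d,f), at(e,b), at(e,e), at(e,f), at(f,b), at(f,d), at(f,e), clear(a,d), clear(a,e), clear(a,f), clear(b,d), clear(b,e), clear(b,f), clear(d,b), clear(d,e), clear(d,f), clear(e,b), clear(e,d), clear(e,f), clear(f,b), clear(f,e), holds(b)}  (40 atoms)
goal ⊆ F1  ⇒  h_max = 1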